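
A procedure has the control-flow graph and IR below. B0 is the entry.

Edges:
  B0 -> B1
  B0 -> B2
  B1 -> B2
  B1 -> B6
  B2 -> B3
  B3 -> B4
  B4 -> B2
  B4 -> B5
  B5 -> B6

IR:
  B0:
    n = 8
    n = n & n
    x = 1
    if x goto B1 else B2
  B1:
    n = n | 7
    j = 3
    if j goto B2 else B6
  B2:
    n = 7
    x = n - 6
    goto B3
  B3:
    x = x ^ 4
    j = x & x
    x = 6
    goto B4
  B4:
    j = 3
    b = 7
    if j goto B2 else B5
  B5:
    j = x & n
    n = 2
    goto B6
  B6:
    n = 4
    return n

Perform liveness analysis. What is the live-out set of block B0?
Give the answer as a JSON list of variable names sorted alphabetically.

Answer: ["n"]

Analysis:
Block summaries:
  B0 def {n,x} use ∅
  B1 def {j,n} use {n}
  B2 def {n,x} use ∅
  B3 def {j,x} use {x}
  B4 def {b,j} use ∅
  B5 def {j,n} use {n,x}
  B6 def {n} use ∅

Liveness:
  B0: in=∅ out={n}
  B1: in={n} out=∅
  B2: in=∅ out={n,x}
  B3: in={n,x} out={n,x}
  B4: in={n,x} out={n,x}
  B5: in={n,x} out=∅
  B6: in=∅ out=∅

live-out(B0) = ["n"]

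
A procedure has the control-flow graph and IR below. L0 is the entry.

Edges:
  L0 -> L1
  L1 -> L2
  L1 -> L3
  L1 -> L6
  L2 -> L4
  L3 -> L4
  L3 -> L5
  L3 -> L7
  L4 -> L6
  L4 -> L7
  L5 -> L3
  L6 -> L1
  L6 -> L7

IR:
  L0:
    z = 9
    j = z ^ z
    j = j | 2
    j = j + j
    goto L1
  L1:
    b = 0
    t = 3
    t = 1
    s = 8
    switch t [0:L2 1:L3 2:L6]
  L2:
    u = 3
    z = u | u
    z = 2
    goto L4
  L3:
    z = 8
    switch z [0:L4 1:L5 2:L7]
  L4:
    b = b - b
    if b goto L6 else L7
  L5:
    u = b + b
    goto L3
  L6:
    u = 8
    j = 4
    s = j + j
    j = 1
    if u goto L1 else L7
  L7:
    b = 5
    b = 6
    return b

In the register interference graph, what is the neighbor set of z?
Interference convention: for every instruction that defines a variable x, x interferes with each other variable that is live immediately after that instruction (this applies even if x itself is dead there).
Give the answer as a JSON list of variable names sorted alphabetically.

Answer: ["b"]

Working:
def/use:
  L0 def {j,z} use ∅
  L1 def {b,s,t} use ∅
  L2 def {u,z} use ∅
  L3 def {z} use ∅
  L4 def {b} use {b}
  L5 def {u} use {b}
  L6 def {j,s,u} use ∅
  L7 def {b} use ∅

Backward fixpoint:
  L0 li=∅ lo=∅
  L1 li=∅ lo={b}
  L2 li={b} lo={b}
  L3 li={b} lo={b}
  L4 li={b} lo=∅
  L5 li={b} lo={b}
  L6 li=∅ lo=∅
  L7 li=∅ lo=∅

Conflict graph:
  b↔{s,t,u,z}
  j↔{u}
  s↔{b,t,u}
  t↔{b,s}
  u↔{b,j,s}
  z↔{b}

N(z) = ["b"]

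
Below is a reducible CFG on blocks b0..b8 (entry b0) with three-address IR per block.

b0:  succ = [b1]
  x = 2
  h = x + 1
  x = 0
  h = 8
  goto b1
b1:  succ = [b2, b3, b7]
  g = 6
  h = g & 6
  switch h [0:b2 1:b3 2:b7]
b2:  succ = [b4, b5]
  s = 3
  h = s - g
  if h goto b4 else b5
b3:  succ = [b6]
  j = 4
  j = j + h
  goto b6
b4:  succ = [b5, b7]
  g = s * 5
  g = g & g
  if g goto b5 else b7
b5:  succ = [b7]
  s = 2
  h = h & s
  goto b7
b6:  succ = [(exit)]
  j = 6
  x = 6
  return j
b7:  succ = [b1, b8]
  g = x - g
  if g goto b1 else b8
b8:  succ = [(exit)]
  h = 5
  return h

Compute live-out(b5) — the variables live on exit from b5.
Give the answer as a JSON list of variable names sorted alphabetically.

Per-block:
  b0: {h,x} / ∅
  b1: {g,h} / ∅
  b2: {h,s} / {g}
  b3: {j} / {h}
  b4: {g} / {s}
  b5: {h,s} / {h}
  b6: {j,x} / ∅
  b7: {g} / {g,x}
  b8: {h} / ∅

Live sets:
  live b0: ∅→{x}
  live b1: {x}→{g,h,x}
  live b2: {g,x}→{g,h,s,x}
  live b3: {h}→∅
  live b4: {h,s,x}→{g,h,x}
  live b5: {g,h,x}→{g,x}
  live b6: ∅→∅
  live b7: {g,x}→{x}
  live b8: ∅→∅

live-out(b5) = ["g", "x"]

Answer: ["g", "x"]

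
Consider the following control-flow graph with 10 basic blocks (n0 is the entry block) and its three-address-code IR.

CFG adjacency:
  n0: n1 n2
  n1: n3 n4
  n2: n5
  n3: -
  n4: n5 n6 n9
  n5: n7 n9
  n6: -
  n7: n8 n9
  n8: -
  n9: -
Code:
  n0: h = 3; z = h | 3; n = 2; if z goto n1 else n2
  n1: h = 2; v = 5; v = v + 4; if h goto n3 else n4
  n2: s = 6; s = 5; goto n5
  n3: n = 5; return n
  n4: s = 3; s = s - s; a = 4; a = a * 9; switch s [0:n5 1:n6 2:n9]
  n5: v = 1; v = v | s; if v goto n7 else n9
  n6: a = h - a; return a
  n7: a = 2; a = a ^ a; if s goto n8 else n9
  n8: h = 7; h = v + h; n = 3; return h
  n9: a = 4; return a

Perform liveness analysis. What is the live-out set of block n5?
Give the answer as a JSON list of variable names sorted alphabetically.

Per-block:
  n0: def={h,n,z} ue=∅
  n1: def={h,v} ue=∅
  n2: def={s} ue=∅
  n3: def={n} ue=∅
  n4: def={a,s} ue=∅
  n5: def={v} ue={s}
  n6: def={a} ue={a,h}
  n7: def={a} ue={s}
  n8: def={h,n} ue={v}
  n9: def={a} ue=∅

Backward fixpoint:
  n0: in=∅ out=∅
  n1: in=∅ out={h}
  n2: in=∅ out={s}
  n3: in=∅ out=∅
  n4: in={h} out={a,h,s}
  n5: in={s} out={s,v}
  n6: in={a,h} out=∅
  n7: in={s,v} out={v}
  n8: in={v} out=∅
  n9: in=∅ out=∅

live-out(n5) = ["s", "v"]

Answer: ["s", "v"]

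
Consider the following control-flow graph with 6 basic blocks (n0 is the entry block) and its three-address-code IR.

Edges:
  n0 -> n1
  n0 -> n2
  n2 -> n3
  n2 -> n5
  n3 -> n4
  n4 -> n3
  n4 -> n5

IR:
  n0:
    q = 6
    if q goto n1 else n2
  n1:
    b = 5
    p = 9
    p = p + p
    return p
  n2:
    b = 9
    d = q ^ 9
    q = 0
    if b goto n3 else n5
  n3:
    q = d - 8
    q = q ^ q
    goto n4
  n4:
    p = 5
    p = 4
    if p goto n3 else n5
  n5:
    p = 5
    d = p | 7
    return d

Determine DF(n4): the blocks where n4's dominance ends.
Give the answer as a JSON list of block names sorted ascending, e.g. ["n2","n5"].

idom tree: n1←n0 n2←n0 n3←n2 n4←n3 n5←n2
Join-block Dom:
  n3: preds {n2,n4}: {n0,n2} ∩ {n0,n2,n3,n4} = {n0,n2}; idom=n2
  n5: preds {n2,n4}: {n0,n2} ∩ {n0,n2,n3,n4} = {n0,n2}; idom=n2

DF walk-up:
  join n3 pred n2: · stop@n2
  join n3 pred n4: n4→n3 stop@n2
  join n5 pred n2: · stop@n2
  join n5 pred n4: n4→n3 stop@n2
  DF(n0)=∅
  DF(n1)=∅
  DF(n2)=∅
  DF(n3)={n3,n5}
  DF(n4)={n3,n5}
  DF(n5)=∅

DF(n4) = ["n3", "n5"]

Answer: ["n3", "n5"]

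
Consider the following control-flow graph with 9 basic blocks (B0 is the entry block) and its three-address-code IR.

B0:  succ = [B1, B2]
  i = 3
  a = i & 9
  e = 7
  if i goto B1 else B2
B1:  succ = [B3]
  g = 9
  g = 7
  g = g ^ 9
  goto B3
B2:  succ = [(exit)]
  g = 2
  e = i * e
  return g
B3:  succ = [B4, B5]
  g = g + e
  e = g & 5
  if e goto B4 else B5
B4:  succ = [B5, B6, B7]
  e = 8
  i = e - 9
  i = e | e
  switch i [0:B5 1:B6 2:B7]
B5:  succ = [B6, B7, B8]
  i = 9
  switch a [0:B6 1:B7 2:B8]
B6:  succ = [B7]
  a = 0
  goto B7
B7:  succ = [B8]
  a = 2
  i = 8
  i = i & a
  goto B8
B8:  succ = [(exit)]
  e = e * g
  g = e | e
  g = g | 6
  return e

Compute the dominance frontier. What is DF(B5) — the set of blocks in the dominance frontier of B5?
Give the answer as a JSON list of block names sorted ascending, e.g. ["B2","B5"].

Answer: ["B6", "B7", "B8"]

Derivation:
idom tree: B1←B0 B2←B0 B3←B1 B4←B3 B5←B3 B6←B3 B7←B3 B8←B3
Dom∩ at merges:
  B5: preds {B3,B4}: {B0,B1,B3} ∩ {B0,B1,B3,B4} = {B0,B1,B3}; idom=B3
  B6: preds {B4,B5}: {B0,B1,B3,B4} ∩ {B0,B1,B3,B5} = {B0,B1,B3}; idom=B3
  B7: preds {B4,B5,B6}: {B0,B1,B3,B4} ∩ {B0,B1,B3,B5} ∩ {B0,B1,B3,B6} = {B0,B1,B3}; idom=B3
  B8: preds {B5,B7}: {B0,B1,B3,B5} ∩ {B0,B1,B3,B7} = {B0,B1,B3}; idom=B3

DF walk-up:
  B5←B3: walk · to B3
  B5←B4: walk B4 to B3
  B6←B4: walk B4 to B3
  B6←B5: walk B5 to B3
  B7←B4: walk B4 to B3
  B7←B5: walk B5 to B3
  B7←B6: walk B6 to B3
  B8←B5: walk B5 to B3
  B8←B7: walk B7 to B3
  B0: DF=∅
  B1: DF=∅
  B2: DF=∅
  B3: DF=∅
  B4: DF={B5,B6,B7}
  B5: DF={B6,B7,B8}
  B6: DF={B7}
  B7: DF={B8}
  B8: DF=∅

DF(B5) = ["B6", "B7", "B8"]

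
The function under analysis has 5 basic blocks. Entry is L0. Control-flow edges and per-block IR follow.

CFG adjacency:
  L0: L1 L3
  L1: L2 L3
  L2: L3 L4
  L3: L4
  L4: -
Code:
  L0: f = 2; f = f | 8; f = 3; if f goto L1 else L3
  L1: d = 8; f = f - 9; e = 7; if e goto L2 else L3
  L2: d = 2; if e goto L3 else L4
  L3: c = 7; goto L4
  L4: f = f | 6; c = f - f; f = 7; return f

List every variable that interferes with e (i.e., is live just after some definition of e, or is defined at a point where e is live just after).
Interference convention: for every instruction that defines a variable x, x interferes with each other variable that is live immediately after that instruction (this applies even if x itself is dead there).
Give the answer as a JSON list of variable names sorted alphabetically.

Answer: ["d", "f"]

Analysis:
Block summaries:
  L0: {f} / ∅
  L1: {d,e,f} / {f}
  L2: {d} / {e}
  L3: {c} / ∅
  L4: {c,f} / {f}

Live sets:
  live L0: ∅→{f}
  live L1: {f}→{e,f}
  live L2: {e,f}→{f}
  live L3: {f}→{f}
  live L4: {f}→∅

Conflict graph:
  c↔{f}
  d↔{e,f}
  e↔{d,f}
  f↔{c,d,e}

N(e) = ["d", "f"]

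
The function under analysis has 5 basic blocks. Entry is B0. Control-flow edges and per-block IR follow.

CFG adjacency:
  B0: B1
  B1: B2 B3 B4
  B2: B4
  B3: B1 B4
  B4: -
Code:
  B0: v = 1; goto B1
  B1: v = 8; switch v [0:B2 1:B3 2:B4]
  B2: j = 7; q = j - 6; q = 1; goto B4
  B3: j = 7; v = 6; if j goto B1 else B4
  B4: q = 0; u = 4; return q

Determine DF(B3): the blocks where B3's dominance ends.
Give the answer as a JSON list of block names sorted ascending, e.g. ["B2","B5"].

Answer: ["B1", "B4"]

Derivation:
idom tree: B1←B0 B2←B1 B3←B1 B4←B1
Join-block Dom:
  B1: preds {B0,B3}: {B0} ∩ {B0,B1,B3} = {B0}; idom=B0
  B4: preds {B1,B2,B3}: {B0,B1} ∩ {B0,B1,B2} ∩ {B0,B1,B3} = {B0,B1}; idom=B1

Frontier:
  join B1 pred B0: · stop@B0
  join B1 pred B3: B3→B1 stop@B0
  join B4 pred B1: · stop@B1
  join B4 pred B2: B2 stop@B1
  join B4 pred B3: B3 stop@B1
  B0: DF=∅
  B1: DF={B1}
  B2: DF={B4}
  B3: DF={B1,B4}
  B4: DF=∅

DF(B3) = ["B1", "B4"]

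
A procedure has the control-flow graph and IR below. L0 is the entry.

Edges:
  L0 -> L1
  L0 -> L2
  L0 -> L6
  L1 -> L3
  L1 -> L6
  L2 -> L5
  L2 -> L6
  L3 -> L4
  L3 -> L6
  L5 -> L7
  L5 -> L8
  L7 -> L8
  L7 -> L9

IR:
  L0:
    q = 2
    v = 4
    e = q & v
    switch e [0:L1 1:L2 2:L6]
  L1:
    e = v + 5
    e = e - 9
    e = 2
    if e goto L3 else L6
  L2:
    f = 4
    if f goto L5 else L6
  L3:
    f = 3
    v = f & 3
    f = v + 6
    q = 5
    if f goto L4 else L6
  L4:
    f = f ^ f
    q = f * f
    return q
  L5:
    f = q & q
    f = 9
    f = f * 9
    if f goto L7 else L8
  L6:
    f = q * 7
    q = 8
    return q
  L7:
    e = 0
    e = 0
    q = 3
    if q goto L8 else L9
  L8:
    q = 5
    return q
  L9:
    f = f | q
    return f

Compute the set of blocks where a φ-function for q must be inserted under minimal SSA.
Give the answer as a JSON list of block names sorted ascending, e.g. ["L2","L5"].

Answer: ["L6", "L8"]

Working:
idom tree: L1←L0 L2←L0 L3←L1 L4←L3 L5←L2 L6←L0 L7←L5 L8←L5 L9←L7
Dom at joins:
  L6: preds {L0,L1,L2,L3}: {L0} ∩ {L0,L1} ∩ {L0,L2} ∩ {L0,L1,L3} = {L0}; idom=L0
  L8: preds {L5,L7}: {L0,L2,L5} ∩ {L0,L2,L5,L7} = {L0,L2,L5}; idom=L5

DF walk-up:
  join L6 pred L0: · stop@L0
  join L6 pred L1: L1 stop@L0
  join L6 pred L2: L2 stop@L0
  join L6 pred L3: L3→L1 stop@L0
  join L8 pred L5: · stop@L5
  join L8 pred L7: L7 stop@L5
  L0 → ∅
  L1 → {L6}
  L2 → {L6}
  L3 → {L6}
  L4 → ∅
  L5 → ∅
  L6 → ∅
  L7 → {L8}
  L8 → ∅
  L9 → ∅

φ for q: defs {L0,L3,L4,L6,L7,L8}
  DF⁺ = {L6,L8}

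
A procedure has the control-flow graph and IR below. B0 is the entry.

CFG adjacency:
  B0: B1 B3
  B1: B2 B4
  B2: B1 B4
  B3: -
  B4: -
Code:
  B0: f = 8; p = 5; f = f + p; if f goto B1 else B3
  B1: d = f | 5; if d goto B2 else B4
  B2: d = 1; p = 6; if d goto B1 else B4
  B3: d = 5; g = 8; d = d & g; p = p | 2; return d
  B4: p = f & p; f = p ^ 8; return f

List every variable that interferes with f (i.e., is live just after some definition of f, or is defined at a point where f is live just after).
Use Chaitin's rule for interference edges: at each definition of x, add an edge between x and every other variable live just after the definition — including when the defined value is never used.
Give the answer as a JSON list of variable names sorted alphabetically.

def/use:
  B0: {f,p} / ∅
  B1: {d} / {f}
  B2: {d,p} / ∅
  B3: {d,g,p} / {p}
  B4: {f,p} / {f,p}

Live sets:
  B0: in=∅ out={f,p}
  B1: in={f,p} out={f,p}
  B2: in={f} out={f,p}
  B3: in={p} out=∅
  B4: in={f,p} out=∅

Conflict graph:
  d↔{f,g,p}
  f↔{d,p}
  g↔{d,p}
  p↔{d,f,g}

N(f) = ["d", "p"]

Answer: ["d", "p"]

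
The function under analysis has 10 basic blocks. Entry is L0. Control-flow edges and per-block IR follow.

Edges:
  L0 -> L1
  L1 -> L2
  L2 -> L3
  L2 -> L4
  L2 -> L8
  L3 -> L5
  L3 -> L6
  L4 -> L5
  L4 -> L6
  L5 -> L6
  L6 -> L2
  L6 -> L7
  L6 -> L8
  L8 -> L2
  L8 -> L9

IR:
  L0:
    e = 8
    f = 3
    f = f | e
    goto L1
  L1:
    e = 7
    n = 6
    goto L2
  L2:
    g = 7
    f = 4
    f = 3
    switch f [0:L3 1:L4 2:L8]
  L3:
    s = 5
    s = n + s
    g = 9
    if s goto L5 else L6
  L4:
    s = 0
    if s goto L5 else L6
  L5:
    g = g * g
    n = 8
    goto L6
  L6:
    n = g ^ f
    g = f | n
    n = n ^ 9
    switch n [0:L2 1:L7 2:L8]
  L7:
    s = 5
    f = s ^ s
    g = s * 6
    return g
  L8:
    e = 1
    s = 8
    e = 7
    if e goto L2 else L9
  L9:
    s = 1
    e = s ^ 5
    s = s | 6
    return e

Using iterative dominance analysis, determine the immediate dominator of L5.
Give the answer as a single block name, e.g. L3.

Answer: L2

Working:
idom tree: L1←L0 L2←L1 L3←L2 L4←L2 L5←L2 L6←L2 L7←L6 L8←L2 L9←L8
Dom at joins:
  L2: preds {L1,L6,L8}: {L0,L1} ∩ {L0,L1,L2,L6} ∩ {L0,L1,L2,L8} = {L0,L1}; idom=L1
  L5: preds {L3,L4}: {L0,L1,L2,L3} ∩ {L0,L1,L2,L4} = {L0,L1,L2}; idom=L2
  L6: preds {L3,L4,L5}: {L0,L1,L2,L3} ∩ {L0,L1,L2,L4} ∩ {L0,L1,L2,L5} = {L0,L1,L2}; idom=L2
  L8: preds {L2,L6}: {L0,L1,L2} ∩ {L0,L1,L2,L6} = {L0,L1,L2}; idom=L2

idom(L5) = L2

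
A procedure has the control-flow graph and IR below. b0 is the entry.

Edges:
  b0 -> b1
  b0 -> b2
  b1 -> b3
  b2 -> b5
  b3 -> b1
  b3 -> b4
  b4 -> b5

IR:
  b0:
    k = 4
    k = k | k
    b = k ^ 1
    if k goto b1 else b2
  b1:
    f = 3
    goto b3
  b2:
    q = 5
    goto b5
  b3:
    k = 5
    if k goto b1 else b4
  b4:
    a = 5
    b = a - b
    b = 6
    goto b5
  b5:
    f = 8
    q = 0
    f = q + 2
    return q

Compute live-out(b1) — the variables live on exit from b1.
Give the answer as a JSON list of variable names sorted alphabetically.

def/use:
  b0 def {b,k} use ∅
  b1 def {f} use ∅
  b2 def {q} use ∅
  b3 def {k} use ∅
  b4 def {a,b} use {b}
  b5 def {f,q} use ∅

Backward fixpoint:
  live b0: ∅→{b}
  live b1: {b}→{b}
  live b2: ∅→∅
  live b3: {b}→{b}
  live b4: {b}→∅
  live b5: ∅→∅

live-out(b1) = ["b"]

Answer: ["b"]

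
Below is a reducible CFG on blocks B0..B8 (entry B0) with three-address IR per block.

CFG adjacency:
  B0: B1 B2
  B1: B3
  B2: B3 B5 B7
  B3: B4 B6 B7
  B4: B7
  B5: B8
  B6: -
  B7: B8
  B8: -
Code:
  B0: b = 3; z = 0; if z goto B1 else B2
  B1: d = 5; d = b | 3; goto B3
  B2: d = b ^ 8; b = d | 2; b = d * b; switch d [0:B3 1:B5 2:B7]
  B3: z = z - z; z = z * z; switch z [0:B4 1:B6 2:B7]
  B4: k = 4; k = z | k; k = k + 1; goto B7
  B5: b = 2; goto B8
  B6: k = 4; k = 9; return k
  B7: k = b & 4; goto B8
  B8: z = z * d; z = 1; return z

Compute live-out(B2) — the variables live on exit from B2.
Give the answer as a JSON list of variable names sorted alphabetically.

Answer: ["b", "d", "z"]

Derivation:
def/use:
  B0: def={b,z} ue=∅
  B1: def={d} ue={b}
  B2: def={b,d} ue={b}
  B3: def={z} ue={z}
  B4: def={k} ue={z}
  B5: def={b} ue=∅
  B6: def={k} ue=∅
  B7: def={k} ue={b}
  B8: def={z} ue={d,z}

Liveness:
  live B0: ∅→{b,z}
  live B1: {b,z}→{b,d,z}
  live B2: {b,z}→{b,d,z}
  live B3: {b,d,z}→{b,d,z}
  live B4: {b,d,z}→{b,d,z}
  live B5: {d,z}→{d,z}
  live B6: ∅→∅
  live B7: {b,d,z}→{d,z}
  live B8: {d,z}→∅

live-out(B2) = ["b", "d", "z"]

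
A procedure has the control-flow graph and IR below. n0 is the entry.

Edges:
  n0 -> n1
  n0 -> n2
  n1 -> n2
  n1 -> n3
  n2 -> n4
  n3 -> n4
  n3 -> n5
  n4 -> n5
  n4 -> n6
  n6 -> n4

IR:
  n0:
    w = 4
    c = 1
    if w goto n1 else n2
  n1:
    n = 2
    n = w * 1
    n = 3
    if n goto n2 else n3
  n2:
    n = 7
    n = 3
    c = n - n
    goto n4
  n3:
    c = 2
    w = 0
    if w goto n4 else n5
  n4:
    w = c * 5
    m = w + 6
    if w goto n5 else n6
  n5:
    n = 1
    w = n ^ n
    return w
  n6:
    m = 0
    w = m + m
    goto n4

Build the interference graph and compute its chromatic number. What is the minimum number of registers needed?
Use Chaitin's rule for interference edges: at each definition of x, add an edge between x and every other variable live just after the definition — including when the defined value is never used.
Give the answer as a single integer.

def/use:
  n0: def={c,w} ue=∅
  n1: def={n} ue={w}
  n2: def={c,n} ue=∅
  n3: def={c,w} ue=∅
  n4: def={m,w} ue={c}
  n5: def={n,w} ue=∅
  n6: def={m,w} ue=∅

Liveness:
  n0: in=∅ out={w}
  n1: in={w} out=∅
  n2: in=∅ out={c}
  n3: in=∅ out={c}
  n4: in={c} out={c}
  n5: in=∅ out=∅
  n6: in={c} out={c}

Interfere edges:
  c: {m,w}
  m: {c,w}
  n: {w}
  w: {c,m,n}

Colouring:
  lower bound: {c,m,w} mutually conflict ⇒ χ ≥ 3
  3-colouring: r0={w}  r1={c,n}  r2={m}
  χ = 3

Answer: 3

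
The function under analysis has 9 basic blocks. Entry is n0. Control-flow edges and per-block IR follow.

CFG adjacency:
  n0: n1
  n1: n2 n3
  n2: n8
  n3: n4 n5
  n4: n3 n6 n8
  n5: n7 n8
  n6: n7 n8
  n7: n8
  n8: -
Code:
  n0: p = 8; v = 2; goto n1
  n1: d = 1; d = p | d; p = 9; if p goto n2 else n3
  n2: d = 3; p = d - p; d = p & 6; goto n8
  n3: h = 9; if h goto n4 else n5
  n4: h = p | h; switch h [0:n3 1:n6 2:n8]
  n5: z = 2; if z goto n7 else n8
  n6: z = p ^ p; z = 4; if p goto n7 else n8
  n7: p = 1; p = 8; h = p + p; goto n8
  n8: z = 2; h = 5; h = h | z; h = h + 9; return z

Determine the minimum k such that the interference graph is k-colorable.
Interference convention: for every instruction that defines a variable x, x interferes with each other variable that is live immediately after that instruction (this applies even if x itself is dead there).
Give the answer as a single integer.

Answer: 3

Derivation:
def/use:
  n0: {p,v} / ∅
  n1: {d,p} / {p}
  n2: {d,p} / {p}
  n3: {h} / ∅
  n4: {h} / {h,p}
  n5: {z} / ∅
  n6: {z} / {p}
  n7: {h,p} / ∅
  n8: {h,z} / ∅

Live sets:
  live n0: ∅→{p}
  live n1: {p}→{p}
  live n2: {p}→∅
  live n3: {p}→{h,p}
  live n4: {h,p}→{p}
  live n5: ∅→∅
  live n6: {p}→∅
  live n7: ∅→∅
  live n8: ∅→∅

Conflict graph:
  d: {p}
  h: {p,z}
  p: {d,h,v,z}
  v: {p}
  z: {h,p}

Chromatic number:
  {h,p,z} pairwise interfere (3-clique) ⇒ χ ≥ 3
  assign d→r1 h→r1 p→r0 v→r1 z→r2 — no edge inside a register ⇒ χ ≤ 3
  χ = 3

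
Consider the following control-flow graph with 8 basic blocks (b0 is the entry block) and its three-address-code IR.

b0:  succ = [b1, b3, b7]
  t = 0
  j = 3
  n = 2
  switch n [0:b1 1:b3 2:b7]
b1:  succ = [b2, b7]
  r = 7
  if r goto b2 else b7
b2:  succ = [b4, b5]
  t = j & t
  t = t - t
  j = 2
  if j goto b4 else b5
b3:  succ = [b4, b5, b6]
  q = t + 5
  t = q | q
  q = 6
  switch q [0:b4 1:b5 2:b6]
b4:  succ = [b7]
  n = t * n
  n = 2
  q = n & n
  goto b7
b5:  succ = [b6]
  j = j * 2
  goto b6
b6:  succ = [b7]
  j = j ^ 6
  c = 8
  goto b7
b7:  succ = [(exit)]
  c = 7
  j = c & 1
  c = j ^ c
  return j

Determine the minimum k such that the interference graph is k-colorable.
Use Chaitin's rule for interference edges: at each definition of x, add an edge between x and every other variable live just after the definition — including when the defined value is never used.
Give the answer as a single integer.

Per-block:
  b0: def={j,n,t} ue=∅
  b1: def={r} ue=∅
  b2: def={j,t} ue={j,t}
  b3: def={q,t} ue={t}
  b4: def={n,q} ue={n,t}
  b5: def={j} ue={j}
  b6: def={c,j} ue={j}
  b7: def={c,j} ue=∅

Liveness:
  b0 li=∅ lo={j,n,t}
  b1 li={j,n,t} lo={j,n,t}
  b2 li={j,n,t} lo={j,n,t}
  b3 li={j,n,t} lo={j,n,t}
  b4 li={n,t} lo=∅
  b5 li={j} lo={j}
  b6 li={j} lo=∅
  b7 li=∅ lo=∅

Conflict graph:
  c — {j}
  j — {c,n,q,r,t}
  n — {j,q,r,t}
  q — {j,n,t}
  r — {j,n,t}
  t — {j,n,q,r}

Chromatic number:
  {j,n,q,t} pairwise interfere (4-clique) ⇒ χ ≥ 4
  4-colouring: r0={j}  r1={c,n}  r2={t}  r3={q,r}
  χ = 4

Answer: 4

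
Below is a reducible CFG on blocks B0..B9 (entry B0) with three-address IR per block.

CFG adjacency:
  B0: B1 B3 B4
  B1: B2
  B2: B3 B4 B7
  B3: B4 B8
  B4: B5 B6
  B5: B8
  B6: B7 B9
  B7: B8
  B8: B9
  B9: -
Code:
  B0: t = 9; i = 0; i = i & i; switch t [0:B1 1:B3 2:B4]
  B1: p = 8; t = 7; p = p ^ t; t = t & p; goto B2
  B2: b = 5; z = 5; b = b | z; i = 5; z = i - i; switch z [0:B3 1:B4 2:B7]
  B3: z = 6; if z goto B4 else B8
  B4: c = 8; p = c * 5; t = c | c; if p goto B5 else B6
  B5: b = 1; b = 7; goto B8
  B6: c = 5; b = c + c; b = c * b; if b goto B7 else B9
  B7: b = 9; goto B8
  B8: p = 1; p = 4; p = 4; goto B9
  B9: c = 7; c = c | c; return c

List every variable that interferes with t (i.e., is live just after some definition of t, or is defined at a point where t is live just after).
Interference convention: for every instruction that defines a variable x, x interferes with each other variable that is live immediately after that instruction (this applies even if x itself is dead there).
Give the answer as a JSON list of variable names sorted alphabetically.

Block summaries:
  B0 def {i,t} use ∅
  B1 def {p,t} use ∅
  B2 def {b,i,z} use ∅
  B3 def {z} use ∅
  B4 def {c,p,t} use ∅
  B5 def {b} use ∅
  B6 def {b,c} use ∅
  B7 def {b} use ∅
  B8 def {p} use ∅
  B9 def {c} use ∅

Live sets:
  live B0: ∅→∅
  live B1: ∅→∅
  live B2: ∅→∅
  live B3: ∅→∅
  live B4: ∅→∅
  live B5: ∅→∅
  live B6: ∅→∅
  live B7: ∅→∅
  live B8: ∅→∅
  live B9: ∅→∅

Interference:
  b↔{c,z}
  c↔{b,p}
  i↔{t}
  p↔{c,t}
  t↔{i,p}
  z↔{b}

N(t) = ["i", "p"]

Answer: ["i", "p"]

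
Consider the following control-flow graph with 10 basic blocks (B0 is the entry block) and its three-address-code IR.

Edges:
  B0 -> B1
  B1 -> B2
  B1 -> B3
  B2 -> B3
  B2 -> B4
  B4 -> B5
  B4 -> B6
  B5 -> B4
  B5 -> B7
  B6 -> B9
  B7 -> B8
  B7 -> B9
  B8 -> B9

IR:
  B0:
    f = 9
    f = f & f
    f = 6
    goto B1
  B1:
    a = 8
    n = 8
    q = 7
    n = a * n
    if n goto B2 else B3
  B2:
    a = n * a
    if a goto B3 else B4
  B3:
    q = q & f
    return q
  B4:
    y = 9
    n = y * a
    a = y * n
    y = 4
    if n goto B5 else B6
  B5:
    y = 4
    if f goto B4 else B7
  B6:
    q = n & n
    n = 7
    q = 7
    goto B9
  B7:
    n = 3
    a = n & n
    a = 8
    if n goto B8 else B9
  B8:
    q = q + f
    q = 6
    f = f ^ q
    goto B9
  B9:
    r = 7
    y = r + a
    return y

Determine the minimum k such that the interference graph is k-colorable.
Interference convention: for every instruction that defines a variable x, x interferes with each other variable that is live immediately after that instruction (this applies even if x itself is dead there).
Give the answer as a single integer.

Block summaries:
  B0: {f} / ∅
  B1: {a,n,q} / ∅
  B2: {a} / {a,n}
  B3: {q} / {f,q}
  B4: {a,n,y} / {a}
  B5: {y} / {f}
  B6: {n,q} / {n}
  B7: {a,n} / ∅
  B8: {f,q} / {f,q}
  B9: {r,y} / {a}

Liveness:
  B0: in=∅ out={f}
  B1: in={f} out={a,f,n,q}
  B2: in={a,f,n,q} out={a,f,q}
  B3: in={f,q} out=∅
  B4: in={a,f,q} out={a,f,n,q}
  B5: in={a,f,q} out={a,f,q}
  B6: in={a,n} out={a}
  B7: in={f,q} out={a,f,q}
  B8: in={a,f,q} out={a}
  B9: in={a} out=∅

Interference:
  a↔{f,n,q,r,y}
  f↔{a,n,q,y}
  n↔{a,f,q,y}
  q↔{a,f,n,y}
  r↔{a}
  y↔{a,f,n,q}

Chromatic number:
  {a,f,n,q,y} pairwise interfere (5-clique) ⇒ χ ≥ 5
  5-colouring: c0={a}  c1={f,r}  c2={n}  c3={q}  c4={y}
  χ = 5

Answer: 5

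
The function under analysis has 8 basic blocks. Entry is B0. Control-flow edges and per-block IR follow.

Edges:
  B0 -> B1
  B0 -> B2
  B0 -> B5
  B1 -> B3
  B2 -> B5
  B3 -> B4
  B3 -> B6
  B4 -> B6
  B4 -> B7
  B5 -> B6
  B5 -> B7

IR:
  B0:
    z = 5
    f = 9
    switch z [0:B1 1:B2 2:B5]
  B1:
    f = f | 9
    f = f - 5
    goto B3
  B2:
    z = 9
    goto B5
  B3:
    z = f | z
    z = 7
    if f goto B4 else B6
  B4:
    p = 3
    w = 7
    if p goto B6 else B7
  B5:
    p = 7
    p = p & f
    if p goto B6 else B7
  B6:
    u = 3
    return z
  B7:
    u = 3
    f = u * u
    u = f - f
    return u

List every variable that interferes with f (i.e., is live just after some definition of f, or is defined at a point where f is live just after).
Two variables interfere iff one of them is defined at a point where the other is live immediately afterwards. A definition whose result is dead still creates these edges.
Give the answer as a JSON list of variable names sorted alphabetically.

Answer: ["p", "z"]

Analysis:
Per-block:
  B0: def={f,z} ue=∅
  B1: def={f} ue={f}
  B2: def={z} ue=∅
  B3: def={z} ue={f,z}
  B4: def={p,w} ue=∅
  B5: def={p} ue={f}
  B6: def={u} ue={z}
  B7: def={f,u} ue=∅

Live sets:
  B0: in=∅ out={f,z}
  B1: in={f,z} out={f,z}
  B2: in={f} out={f,z}
  B3: in={f,z} out={z}
  B4: in={z} out={z}
  B5: in={f,z} out={z}
  B6: in={z} out=∅
  B7: in=∅ out=∅

Interference:
  f↔{p,z}
  p↔{f,w,z}
  u↔{z}
  w↔{p,z}
  z↔{f,p,u,w}

N(f) = ["p", "z"]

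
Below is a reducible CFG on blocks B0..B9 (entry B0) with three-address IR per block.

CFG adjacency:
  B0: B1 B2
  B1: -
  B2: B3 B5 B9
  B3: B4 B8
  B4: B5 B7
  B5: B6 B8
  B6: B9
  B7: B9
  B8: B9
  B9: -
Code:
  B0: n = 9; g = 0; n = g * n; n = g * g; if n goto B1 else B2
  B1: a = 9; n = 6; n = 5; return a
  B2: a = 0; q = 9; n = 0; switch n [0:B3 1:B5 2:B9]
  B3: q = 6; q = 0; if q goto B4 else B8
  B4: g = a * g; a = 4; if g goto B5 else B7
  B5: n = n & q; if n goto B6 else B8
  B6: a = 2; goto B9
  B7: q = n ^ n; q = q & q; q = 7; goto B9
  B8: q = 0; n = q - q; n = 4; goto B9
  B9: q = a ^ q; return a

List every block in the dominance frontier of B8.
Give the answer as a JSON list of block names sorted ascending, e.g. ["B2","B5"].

Answer: ["B9"]

Working:
idom tree: B1←B0 B2←B0 B3←B2 B4←B3 B5←B2 B6←B5 B7←B4 B8←B2 B9←B2
Dom∩ at merges:
  B5: preds {B2,B4}: {B0,B2} ∩ {B0,B2,B3,B4} = {B0,B2}; idom=B2
  B8: preds {B3,B5}: {B0,B2,B3} ∩ {B0,B2,B5} = {B0,B2}; idom=B2
  B9: preds {B2,B6,B7,B8}: {B0,B2} ∩ {B0,B2,B5,B6} ∩ {B0,B2,B3,B4,B7} ∩ {B0,B2,B8} = {B0,B2}; idom=B2

DF derivation:
  B5←B2: walk · to B2
  B5←B4: walk B4→B3 to B2
  B8←B3: walk B3 to B2
  B8←B5: walk B5 to B2
  B9←B2: walk · to B2
  B9←B6: walk B6→B5 to B2
  B9←B7: walk B7→B4→B3 to B2
  B9←B8: walk B8 to B2
  B0: DF=∅
  B1: DF=∅
  B2: DF=∅
  B3: DF={B5,B8,B9}
  B4: DF={B5,B9}
  B5: DF={B8,B9}
  B6: DF={B9}
  B7: DF={B9}
  B8: DF={B9}
  B9: DF=∅

DF(B8) = ["B9"]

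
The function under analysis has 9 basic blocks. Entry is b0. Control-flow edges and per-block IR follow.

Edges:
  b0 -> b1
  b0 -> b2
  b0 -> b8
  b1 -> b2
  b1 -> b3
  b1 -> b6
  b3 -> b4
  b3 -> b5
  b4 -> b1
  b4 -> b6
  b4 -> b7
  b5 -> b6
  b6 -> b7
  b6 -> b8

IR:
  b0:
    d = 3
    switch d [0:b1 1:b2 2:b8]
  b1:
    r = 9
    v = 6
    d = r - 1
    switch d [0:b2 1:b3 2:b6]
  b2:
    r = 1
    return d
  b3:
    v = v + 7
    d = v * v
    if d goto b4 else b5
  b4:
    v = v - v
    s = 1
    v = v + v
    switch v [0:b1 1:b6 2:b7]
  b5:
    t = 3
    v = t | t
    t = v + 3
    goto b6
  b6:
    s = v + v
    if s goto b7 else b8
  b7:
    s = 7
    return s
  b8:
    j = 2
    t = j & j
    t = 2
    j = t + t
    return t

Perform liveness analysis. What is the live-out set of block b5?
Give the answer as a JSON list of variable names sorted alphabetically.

Answer: ["v"]

Working:
Per-block:
  b0: {d} / ∅
  b1: {d,r,v} / ∅
  b2: {r} / {d}
  b3: {d,v} / {v}
  b4: {s,v} / {v}
  b5: {t,v} / ∅
  b6: {s} / {v}
  b7: {s} / ∅
  b8: {j,t} / ∅

Backward fixpoint:
  live b0: ∅→{d}
  live b1: ∅→{d,v}
  live b2: {d}→∅
  live b3: {v}→{v}
  live b4: {v}→{v}
  live b5: ∅→{v}
  live b6: {v}→∅
  live b7: ∅→∅
  live b8: ∅→∅

live-out(b5) = ["v"]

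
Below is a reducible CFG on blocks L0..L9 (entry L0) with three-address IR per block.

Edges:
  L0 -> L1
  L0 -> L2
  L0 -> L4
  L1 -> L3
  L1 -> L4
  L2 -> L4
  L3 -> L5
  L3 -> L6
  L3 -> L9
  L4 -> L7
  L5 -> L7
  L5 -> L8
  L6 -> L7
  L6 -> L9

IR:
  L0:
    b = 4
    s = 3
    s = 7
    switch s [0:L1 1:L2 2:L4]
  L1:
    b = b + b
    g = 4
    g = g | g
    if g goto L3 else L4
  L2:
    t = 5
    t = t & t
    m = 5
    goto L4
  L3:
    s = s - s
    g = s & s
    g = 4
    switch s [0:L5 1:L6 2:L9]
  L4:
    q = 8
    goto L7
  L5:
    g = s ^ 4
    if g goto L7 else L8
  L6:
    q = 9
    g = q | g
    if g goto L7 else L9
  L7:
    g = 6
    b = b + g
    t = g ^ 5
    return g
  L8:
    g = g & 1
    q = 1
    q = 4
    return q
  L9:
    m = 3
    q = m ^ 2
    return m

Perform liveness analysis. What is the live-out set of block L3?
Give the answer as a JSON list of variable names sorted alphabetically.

def/use:
  L0: def={b,s} ue=∅
  L1: def={b,g} ue={b}
  L2: def={m,t} ue=∅
  L3: def={g,s} ue={s}
  L4: def={q} ue=∅
  L5: def={g} ue={s}
  L6: def={g,q} ue={g}
  L7: def={b,g,t} ue={b}
  L8: def={g,q} ue={g}
  L9: def={m,q} ue=∅

Live sets:
  live L0: ∅→{b,s}
  live L1: {b,s}→{b,s}
  live L2: {b}→{b}
  live L3: {b,s}→{b,g,s}
  live L4: {b}→{b}
  live L5: {b,s}→{b,g}
  live L6: {b,g}→{b}
  live L7: {b}→∅
  live L8: {g}→∅
  live L9: ∅→∅

live-out(L3) = ["b", "g", "s"]

Answer: ["b", "g", "s"]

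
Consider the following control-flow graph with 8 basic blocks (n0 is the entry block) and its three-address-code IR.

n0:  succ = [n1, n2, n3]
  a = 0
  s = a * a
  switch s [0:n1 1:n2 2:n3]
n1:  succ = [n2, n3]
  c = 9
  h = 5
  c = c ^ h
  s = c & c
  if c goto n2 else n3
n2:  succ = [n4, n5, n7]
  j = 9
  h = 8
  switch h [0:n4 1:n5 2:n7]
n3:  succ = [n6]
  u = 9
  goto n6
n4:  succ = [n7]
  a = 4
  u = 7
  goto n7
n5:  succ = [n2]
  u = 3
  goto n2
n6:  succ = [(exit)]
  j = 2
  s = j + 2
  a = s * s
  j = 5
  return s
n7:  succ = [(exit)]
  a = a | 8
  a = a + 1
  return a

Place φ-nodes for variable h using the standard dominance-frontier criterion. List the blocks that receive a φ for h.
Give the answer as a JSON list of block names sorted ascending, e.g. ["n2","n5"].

Answer: ["n2", "n3"]

Working:
idom tree: n1←n0 n2←n0 n3←n0 n4←n2 n5←n2 n6←n3 n7←n2
Join-block Dom:
  n2: preds {n0,n1,n5}: {n0} ∩ {n0,n1} ∩ {n0,n2,n5} = {n0}; idom=n0
  n3: preds {n0,n1}: {n0} ∩ {n0,n1} = {n0}; idom=n0
  n7: preds {n2,n4}: {n0,n2} ∩ {n0,n2,n4} = {n0,n2}; idom=n2

DF derivation:
  join n2 pred n0: · stop@n0
  join n2 pred n1: n1 stop@n0
  join n2 pred n5: n5→n2 stop@n0
  join n3 pred n0: · stop@n0
  join n3 pred n1: n1 stop@n0
  join n7 pred n2: · stop@n2
  join n7 pred n4: n4 stop@n2
  n0 → ∅
  n1 → {n2,n3}
  n2 → {n2}
  n3 → ∅
  n4 → {n7}
  n5 → {n2}
  n6 → ∅
  n7 → ∅

φ for h: defs {n1,n2}
  DF⁺ = {n2,n3}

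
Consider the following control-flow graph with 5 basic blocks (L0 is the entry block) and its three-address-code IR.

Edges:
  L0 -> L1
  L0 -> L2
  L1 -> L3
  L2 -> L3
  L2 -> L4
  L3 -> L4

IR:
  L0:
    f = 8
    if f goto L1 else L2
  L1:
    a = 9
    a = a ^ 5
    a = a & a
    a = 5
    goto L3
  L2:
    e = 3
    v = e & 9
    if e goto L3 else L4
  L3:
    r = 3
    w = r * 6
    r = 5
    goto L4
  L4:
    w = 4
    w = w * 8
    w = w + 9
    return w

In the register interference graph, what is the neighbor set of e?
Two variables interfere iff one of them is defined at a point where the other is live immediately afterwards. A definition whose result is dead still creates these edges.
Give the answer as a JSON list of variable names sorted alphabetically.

def/use:
  L0 def {f} use ∅
  L1 def {a} use ∅
  L2 def {e,v} use ∅
  L3 def {r,w} use ∅
  L4 def {w} use ∅

Live sets:
  live L0: ∅→∅
  live L1: ∅→∅
  live L2: ∅→∅
  live L3: ∅→∅
  live L4: ∅→∅

Interfere edges:
  a: ∅
  e: {v}
  f: ∅
  r: ∅
  v: {e}
  w: ∅

N(e) = ["v"]

Answer: ["v"]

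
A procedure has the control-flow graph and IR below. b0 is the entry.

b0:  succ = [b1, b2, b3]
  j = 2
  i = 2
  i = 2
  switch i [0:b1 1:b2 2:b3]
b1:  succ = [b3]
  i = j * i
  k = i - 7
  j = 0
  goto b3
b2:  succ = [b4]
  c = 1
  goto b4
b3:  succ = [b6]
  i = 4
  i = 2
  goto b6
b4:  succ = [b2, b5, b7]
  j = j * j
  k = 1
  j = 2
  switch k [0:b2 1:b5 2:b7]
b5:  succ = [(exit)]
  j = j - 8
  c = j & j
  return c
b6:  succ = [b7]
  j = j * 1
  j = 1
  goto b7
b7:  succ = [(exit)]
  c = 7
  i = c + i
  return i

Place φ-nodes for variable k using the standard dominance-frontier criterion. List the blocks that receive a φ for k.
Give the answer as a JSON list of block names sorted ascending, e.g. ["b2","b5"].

Answer: ["b2", "b3", "b7"]

Working:
idom tree: b1←b0 b2←b0 b3←b0 b4←b2 b5←b4 b6←b3 b7←b0
Dom∩ at merges:
  b2: preds {b0,b4}: {b0} ∩ {b0,b2,b4} = {b0}; idom=b0
  b3: preds {b0,b1}: {b0} ∩ {b0,b1} = {b0}; idom=b0
  b7: preds {b4,b6}: {b0,b2,b4} ∩ {b0,b3,b6} = {b0}; idom=b0

DF derivation:
  join b2 pred b0: · stop@b0
  join b2 pred b4: b4→b2 stop@b0
  join b3 pred b0: · stop@b0
  join b3 pred b1: b1 stop@b0
  join b7 pred b4: b4→b2 stop@b0
  join b7 pred b6: b6→b3 stop@b0
  b0 → ∅
  b1 → {b3}
  b2 → {b2,b7}
  b3 → {b7}
  b4 → {b2,b7}
  b5 → ∅
  b6 → {b7}
  b7 → ∅

φ for k: defs {b1,b4}
  DF⁺ = {b2,b3,b7}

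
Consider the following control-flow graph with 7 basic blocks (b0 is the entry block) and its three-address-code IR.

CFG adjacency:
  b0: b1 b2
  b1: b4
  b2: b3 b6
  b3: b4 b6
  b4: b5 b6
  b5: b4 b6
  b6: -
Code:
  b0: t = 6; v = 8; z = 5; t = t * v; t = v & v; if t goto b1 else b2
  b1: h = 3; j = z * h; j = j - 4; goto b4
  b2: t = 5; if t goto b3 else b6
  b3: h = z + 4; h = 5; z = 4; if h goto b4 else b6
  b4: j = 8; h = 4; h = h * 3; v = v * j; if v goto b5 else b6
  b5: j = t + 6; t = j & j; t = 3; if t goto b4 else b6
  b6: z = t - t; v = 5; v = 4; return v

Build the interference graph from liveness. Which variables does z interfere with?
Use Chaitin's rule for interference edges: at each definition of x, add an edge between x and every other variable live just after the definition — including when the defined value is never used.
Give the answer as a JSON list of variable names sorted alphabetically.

Answer: ["h", "t", "v"]

Analysis:
def/use:
  b0 def {t,v,z} use ∅
  b1 def {h,j} use {z}
  b2 def {t} use ∅
  b3 def {h,z} use {z}
  b4 def {h,j,v} use {v}
  b5 def {j,t} use {t}
  b6 def {v,z} use {t}

Liveness:
  b0 li=∅ lo={t,v,z}
  b1 li={t,v,z} lo={t,v}
  b2 li={v,z} lo={t,v,z}
  b3 li={t,v,z} lo={t,v}
  b4 li={t,v} lo={t,v}
  b5 li={t,v} lo={t,v}
  b6 li={t} lo=∅

Interfere edges:
  h — {j,t,v,z}
  j — {h,t,v}
  t — {h,j,v,z}
  v — {h,j,t,z}
  z — {h,t,v}

N(z) = ["h", "t", "v"]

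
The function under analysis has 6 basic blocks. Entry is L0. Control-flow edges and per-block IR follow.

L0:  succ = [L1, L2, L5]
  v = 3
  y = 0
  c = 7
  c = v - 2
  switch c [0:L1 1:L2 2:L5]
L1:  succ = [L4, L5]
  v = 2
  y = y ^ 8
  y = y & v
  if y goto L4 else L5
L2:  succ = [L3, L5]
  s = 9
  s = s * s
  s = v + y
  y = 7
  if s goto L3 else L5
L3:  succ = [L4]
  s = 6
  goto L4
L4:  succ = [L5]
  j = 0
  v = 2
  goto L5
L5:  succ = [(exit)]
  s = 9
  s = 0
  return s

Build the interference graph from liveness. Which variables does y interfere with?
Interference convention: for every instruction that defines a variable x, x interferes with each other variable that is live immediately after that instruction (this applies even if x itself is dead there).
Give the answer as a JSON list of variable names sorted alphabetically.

Per-block:
  L0: def={c,v,y} ue=∅
  L1: def={v,y} ue={y}
  L2: def={s,y} ue={v,y}
  L3: def={s} ue=∅
  L4: def={j,v} ue=∅
  L5: def={s} ue=∅

Liveness:
  live L0: ∅→{v,y}
  live L1: {y}→∅
  live L2: {v,y}→∅
  live L3: ∅→∅
  live L4: ∅→∅
  live L5: ∅→∅

Interference:
  c: {v,y}
  j: ∅
  s: {v,y}
  v: {c,s,y}
  y: {c,s,v}

N(y) = ["c", "s", "v"]

Answer: ["c", "s", "v"]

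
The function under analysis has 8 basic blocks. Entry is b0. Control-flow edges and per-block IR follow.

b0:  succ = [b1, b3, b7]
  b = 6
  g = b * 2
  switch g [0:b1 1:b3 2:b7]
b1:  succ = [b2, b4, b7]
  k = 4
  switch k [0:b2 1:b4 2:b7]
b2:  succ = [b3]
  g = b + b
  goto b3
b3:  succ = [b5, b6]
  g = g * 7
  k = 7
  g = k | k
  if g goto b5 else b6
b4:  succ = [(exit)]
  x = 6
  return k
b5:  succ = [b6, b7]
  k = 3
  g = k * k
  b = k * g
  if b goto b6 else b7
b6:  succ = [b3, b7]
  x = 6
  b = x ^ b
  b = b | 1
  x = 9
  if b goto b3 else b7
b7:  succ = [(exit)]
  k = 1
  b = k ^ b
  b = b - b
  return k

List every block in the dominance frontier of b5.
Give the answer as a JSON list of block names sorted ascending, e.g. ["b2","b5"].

idom tree: b1←b0 b2←b1 b3←b0 b4←b1 b5←b3 b6←b3 b7←b0
Join-block Dom:
  b3: preds {b0,b2,b6}: {b0} ∩ {b0,b1,b2} ∩ {b0,b3,b6} = {b0}; idom=b0
  b6: preds {b3,b5}: {b0,b3} ∩ {b0,b3,b5} = {b0,b3}; idom=b3
  b7: preds {b0,b1,b5,b6}: {b0} ∩ {b0,b1} ∩ {b0,b3,b5} ∩ {b0,b3,b6} = {b0}; idom=b0

DF walk-up:
  join b3 pred b0: · stop@b0
  join b3 pred b2: b2→b1 stop@b0
  join b3 pred b6: b6→b3 stop@b0
  join b6 pred b3: · stop@b3
  join b6 pred b5: b5 stop@b3
  join b7 pred b0: · stop@b0
  join b7 pred b1: b1 stop@b0
  join b7 pred b5: b5→b3 stop@b0
  join b7 pred b6: b6→b3 stop@b0
  b0 → ∅
  b1 → {b3,b7}
  b2 → {b3}
  b3 → {b3,b7}
  b4 → ∅
  b5 → {b6,b7}
  b6 → {b3,b7}
  b7 → ∅

DF(b5) = ["b6", "b7"]

Answer: ["b6", "b7"]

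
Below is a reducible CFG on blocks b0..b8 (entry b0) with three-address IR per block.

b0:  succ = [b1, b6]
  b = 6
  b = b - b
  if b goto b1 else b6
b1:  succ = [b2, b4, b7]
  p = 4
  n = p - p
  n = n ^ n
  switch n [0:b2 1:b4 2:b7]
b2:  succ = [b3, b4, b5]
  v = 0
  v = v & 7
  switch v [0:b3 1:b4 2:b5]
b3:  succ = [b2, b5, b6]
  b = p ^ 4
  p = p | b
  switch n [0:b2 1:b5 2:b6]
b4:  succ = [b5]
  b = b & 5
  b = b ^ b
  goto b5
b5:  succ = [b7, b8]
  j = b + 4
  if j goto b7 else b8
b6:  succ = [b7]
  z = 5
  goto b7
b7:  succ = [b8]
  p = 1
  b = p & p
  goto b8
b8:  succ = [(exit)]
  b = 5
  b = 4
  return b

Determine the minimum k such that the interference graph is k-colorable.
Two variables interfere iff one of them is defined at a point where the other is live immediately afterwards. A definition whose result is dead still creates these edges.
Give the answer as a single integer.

Per-block:
  b0 def {b} use ∅
  b1 def {n,p} use ∅
  b2 def {v} use ∅
  b3 def {b,p} use {n,p}
  b4 def {b} use {b}
  b5 def {j} use {b}
  b6 def {z} use ∅
  b7 def {b,p} use ∅
  b8 def {b} use ∅

Liveness:
  b0: in=∅ out={b}
  b1: in={b} out={b,n,p}
  b2: in={b,n,p} out={b,n,p}
  b3: in={n,p} out={b,n,p}
  b4: in={b} out={b}
  b5: in={b} out=∅
  b6: in=∅ out=∅
  b7: in=∅ out=∅
  b8: in=∅ out=∅

Interfere edges:
  b↔{n,p,v}
  j↔∅
  n↔{b,p,v}
  p↔{b,n,v}
  v↔{b,n,p}
  z↔∅

Registers:
  {b,n,p,v} pairwise interfere (4-clique) ⇒ χ ≥ 4
  4-colouring: c0={b,j,z}  c1={n}  c2={p}  c3={v}
  χ = 4

Answer: 4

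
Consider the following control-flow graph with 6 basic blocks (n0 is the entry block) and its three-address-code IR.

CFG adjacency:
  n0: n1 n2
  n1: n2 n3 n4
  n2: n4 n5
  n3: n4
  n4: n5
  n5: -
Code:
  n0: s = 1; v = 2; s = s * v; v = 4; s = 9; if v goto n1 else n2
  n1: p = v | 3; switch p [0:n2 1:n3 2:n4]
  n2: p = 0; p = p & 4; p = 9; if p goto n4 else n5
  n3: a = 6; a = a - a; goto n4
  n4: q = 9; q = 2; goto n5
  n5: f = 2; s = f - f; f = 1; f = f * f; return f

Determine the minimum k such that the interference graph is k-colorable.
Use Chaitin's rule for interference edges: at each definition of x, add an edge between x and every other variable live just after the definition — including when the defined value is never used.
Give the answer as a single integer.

Answer: 2

Working:
Per-block:
  n0: def={s,v} ue=∅
  n1: def={p} ue={v}
  n2: def={p} ue=∅
  n3: def={a} ue=∅
  n4: def={q} ue=∅
  n5: def={f,s} ue=∅

Live sets:
  live n0: ∅→{v}
  live n1: {v}→∅
  live n2: ∅→∅
  live n3: ∅→∅
  live n4: ∅→∅
  live n5: ∅→∅

Conflict graph:
  a — ∅
  f — ∅
  p — ∅
  q — ∅
  s — {v}
  v — {s}

Colouring:
  lower bound: {s,v} mutually conflict ⇒ χ ≥ 2
  assign a→r0 f→r0 p→r0 q→r0 s→r0 v→r1 — no edge inside a register ⇒ χ ≤ 2
  χ = 2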